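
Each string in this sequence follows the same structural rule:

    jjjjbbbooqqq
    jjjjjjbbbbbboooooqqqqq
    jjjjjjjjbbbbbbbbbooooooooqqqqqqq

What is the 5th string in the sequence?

jjjjjjjjjjjjbbbbbbbbbbbbbbbooooooooooooooqqqqqqqqqqq

Each string has the form j^{2n+2} b^{3n} o^{3n-1} q^{2n+1} (n = 1, 2, …).
For term 5, n = 5, so the run lengths are 12, 15, 14, 11.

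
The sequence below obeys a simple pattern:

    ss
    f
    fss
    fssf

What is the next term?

This is a Fibonacci-style word recurrence s(k) = s(k−1)·s(k−2): e.g. f·ss = fss.
The next term joins fssf and fss.

fssffss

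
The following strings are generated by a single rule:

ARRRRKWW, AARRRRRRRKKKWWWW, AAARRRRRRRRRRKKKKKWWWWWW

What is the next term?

Each string has the form A^{n} R^{3n+1} K^{2n-1} W^{2n} (n = 1, 2, …).
At n = 4 the blocks have lengths 4, 13, 7, 8.

AAAARRRRRRRRRRRRRKKKKKKKWWWWWWWW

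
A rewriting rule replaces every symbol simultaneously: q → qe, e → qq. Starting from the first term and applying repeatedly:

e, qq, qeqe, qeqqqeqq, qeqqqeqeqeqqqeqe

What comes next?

qeqqqeqeqeqqqeqqqeqqqeqeqeqqqeqq

Applying the rule to each of the 16 symbols of qeqqqeqeqeqqqeqe gives the pieces qe qq qe qe qe qq qe qq qe qq qe qe qe qq qe qq, which concatenate to the answer.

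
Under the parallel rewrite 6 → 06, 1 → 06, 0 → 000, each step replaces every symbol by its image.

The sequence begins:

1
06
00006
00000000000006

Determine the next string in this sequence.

00000000000000000000000000000000000000006

φ(00000000000006) expands symbol-by-symbol to 000 000 000 000 000 000 000 000 000 000 000 000 000 06; joining the 14 pieces gives the next term.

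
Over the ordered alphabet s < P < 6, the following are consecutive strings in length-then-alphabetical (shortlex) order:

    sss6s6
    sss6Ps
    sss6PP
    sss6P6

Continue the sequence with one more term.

sss66s

Find the rightmost character of sss6P6 below 6, bump it to the next letter, and reset everything to its right to s.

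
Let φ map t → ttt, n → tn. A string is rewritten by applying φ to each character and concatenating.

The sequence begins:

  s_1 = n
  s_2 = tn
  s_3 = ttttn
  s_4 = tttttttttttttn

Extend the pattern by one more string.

Applying the rule to each of the 14 symbols of tttttttttttttn gives the pieces ttt ttt ttt ttt ttt ttt ttt ttt ttt ttt ttt ttt ttt tn, which concatenate to the answer.

ttttttttttttttttttttttttttttttttttttttttn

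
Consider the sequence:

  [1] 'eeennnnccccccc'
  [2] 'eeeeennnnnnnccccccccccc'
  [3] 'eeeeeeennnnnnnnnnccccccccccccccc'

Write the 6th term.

eeeeeeeeeeeeennnnnnnnnnnnnnnnnnnccccccccccccccccccccccccccc

The n-th term is 2n+1 e's then 3n+1 n's then 4n+3 c's (n = 1, 2, …).
At n = 6 the blocks have lengths 13, 19, 27.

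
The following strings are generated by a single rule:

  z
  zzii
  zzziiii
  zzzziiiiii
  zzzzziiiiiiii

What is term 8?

s(k+1) = z·s(k)·ii, so each term gains z as a prefix and ii as a suffix.
From zzzzziiiiiiii, 3 further steps: zzzzziiiiiiii → zzzzzziiiiiiiiii → zzzzzzziiiiiiiiiiii → (answer).

zzzzzzzziiiiiiiiiiiiii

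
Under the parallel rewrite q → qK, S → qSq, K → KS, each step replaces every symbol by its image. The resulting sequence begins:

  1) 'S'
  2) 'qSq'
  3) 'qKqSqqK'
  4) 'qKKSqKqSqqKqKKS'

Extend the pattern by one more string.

Replace each of the 15 characters of qKKSqKqSqqKqKKS in place — qK KS KS qSq qK KS qK qSq qK qK KS qK KS KS qSq — and concatenate.

qKKSKSqSqqKKSqKqSqqKqKKSqKKSKSqSq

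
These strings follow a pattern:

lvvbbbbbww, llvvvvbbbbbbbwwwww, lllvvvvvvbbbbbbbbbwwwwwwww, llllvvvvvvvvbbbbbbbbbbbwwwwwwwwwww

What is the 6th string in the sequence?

Each string has the form l^{n} v^{2n} b^{2n+3} w^{3n-1} (n = 1, 2, …).
At n = 6 the blocks have lengths 6, 12, 15, 17.

llllllvvvvvvvvvvvvbbbbbbbbbbbbbbbwwwwwwwwwwwwwwwww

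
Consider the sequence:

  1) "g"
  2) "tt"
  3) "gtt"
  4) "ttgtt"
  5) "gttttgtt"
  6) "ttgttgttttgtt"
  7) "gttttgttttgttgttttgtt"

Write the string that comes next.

ttgttgttttgttgttttgttttgttgttttgtt

Each term (from the third on) is the two preceding terms concatenated in order: term 3 = g·tt = gtt.
The next term joins ttgttgttttgtt and gttttgttttgttgttttgtt.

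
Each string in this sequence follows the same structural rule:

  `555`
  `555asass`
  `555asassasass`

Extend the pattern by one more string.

555asassasassasass

The strings grow by a fixed suffix asass each time.
So the next term is 555asassasass·asass.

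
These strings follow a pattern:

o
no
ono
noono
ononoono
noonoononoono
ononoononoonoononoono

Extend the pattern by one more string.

This is a Fibonacci-style word recurrence s(k) = s(k−2)·s(k−1): e.g. o·no = ono.
Continuing: noonoononoono · ononoononoonoononoono gives term 8.

noonoononoonoononoononoonoononoono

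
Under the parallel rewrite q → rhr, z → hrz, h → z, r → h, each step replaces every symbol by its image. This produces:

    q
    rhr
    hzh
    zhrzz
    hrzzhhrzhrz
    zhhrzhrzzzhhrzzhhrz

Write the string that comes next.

hrzzzhhrzzhhrzhrzhrzzzhhrzhrzzzhhrz

Applying the rule to each of the 19 symbols of zhhrzhrzzzhhrzzhhrz gives the pieces hrz z z h hrz z h hrz hrz hrz z z h hrz hrz z z h hrz, which concatenate to the answer.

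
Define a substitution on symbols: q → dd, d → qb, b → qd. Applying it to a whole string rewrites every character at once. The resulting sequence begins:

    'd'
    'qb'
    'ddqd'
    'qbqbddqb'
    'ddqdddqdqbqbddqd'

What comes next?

Rewriting the 16 symbols of ddqdddqdqbqbddqd one by one yields qb qb dd qb qb qb dd qb dd qd dd qd qb qb dd qb; concatenated:

qbqbddqbqbqbddqbddqdddqdqbqbddqb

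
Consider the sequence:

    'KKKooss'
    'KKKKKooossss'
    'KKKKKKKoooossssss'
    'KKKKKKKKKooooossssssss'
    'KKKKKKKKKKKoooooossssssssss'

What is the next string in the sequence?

Each string has the form K^{2n+1} o^{n+1} s^{2n} (n = 1, 2, …).
At n = 6 the blocks have lengths 13, 7, 12.

KKKKKKKKKKKKKooooooossssssssssss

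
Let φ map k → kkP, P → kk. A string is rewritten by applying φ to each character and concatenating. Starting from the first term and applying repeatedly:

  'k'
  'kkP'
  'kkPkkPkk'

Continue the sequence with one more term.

kkPkkPkkkkPkkPkkkkPkkP

Apply φ to kkPkkPkk symbol by symbol: k→kkP, k→kkP, P→kk, k→kkP, k→kkP, P→kk, k→kkP, k→kkP; joined: kkP kkP kk kkP kkP kk kkP kkP.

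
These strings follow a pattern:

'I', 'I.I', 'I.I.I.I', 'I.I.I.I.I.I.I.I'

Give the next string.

I.I.I.I.I.I.I.I.I.I.I.I.I.I.I.I

Each string is two copies of the previous one joined by '.'.
One more doubling of I.I.I.I.I.I.I.I gives the answer.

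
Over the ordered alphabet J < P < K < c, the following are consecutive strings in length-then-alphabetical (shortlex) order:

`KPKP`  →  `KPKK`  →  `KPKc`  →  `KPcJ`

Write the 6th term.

KPcK

Continuing the enumeration 2 steps past KPcJ: KPcJ → KPcP → (answer).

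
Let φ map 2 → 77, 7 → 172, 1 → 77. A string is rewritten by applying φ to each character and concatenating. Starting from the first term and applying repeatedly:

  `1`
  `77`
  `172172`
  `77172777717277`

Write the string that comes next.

17217277172771721721721727717277172172

Replace each of the 14 characters of 77172777717277 in place — 172 172 77 172 77 172 172 172 172 77 172 77 172 172 — and concatenate.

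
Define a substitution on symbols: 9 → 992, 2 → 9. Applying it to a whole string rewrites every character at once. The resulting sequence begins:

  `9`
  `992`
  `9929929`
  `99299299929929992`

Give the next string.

Rewriting the 17 symbols of 99299299929929992 one by one yields 992 992 9 992 992 9 992 992 992 9 992 992 9 992 992 992 9; concatenated:

99299299929929992992992999299299929929929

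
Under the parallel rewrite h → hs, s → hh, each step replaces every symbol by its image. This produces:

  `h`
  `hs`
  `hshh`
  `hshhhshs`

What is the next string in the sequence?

hshhhshshshhhshh

Rewriting each symbol of hshhhshs: h→hs, s→hh, h→hs, h→hs, h→hs, s→hh, h→hs, s→hh, which concatenates to hs hh hs hs hs hh hs hh.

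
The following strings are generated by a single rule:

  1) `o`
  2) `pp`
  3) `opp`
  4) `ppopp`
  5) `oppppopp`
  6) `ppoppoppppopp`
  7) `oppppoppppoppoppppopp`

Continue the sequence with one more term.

ppoppoppppoppoppppoppppoppoppppopp

From term 3 onward, concatenate the second-to-last term with the last: o·pp = opp, pp·opp = ppopp, …
The next term joins ppoppoppppopp and oppppoppppoppoppppopp.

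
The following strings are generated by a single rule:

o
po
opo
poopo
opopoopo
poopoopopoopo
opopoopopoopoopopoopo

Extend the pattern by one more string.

Each term (from the third on) is the two preceding terms concatenated in order: term 3 = o·po = opo.
So term 8 is poopoopopoopo·opopoopopoopoopopoopo.

poopoopopoopoopopoopopoopoopopoopo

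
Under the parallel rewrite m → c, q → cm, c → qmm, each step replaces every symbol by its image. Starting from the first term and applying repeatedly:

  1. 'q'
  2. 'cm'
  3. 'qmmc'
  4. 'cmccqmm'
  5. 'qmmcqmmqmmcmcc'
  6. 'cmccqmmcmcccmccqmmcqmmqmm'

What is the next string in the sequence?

φ(cmccqmmcmcccmccqmmcqmmqmm) expands symbol-by-symbol to qmm c qmm qmm cm c c qmm c qmm qmm qmm c qmm qmm cm c c qmm cm c c cm c c; joining the 25 pieces gives the next term.

qmmcqmmqmmcmccqmmcqmmqmmqmmcqmmqmmcmccqmmcmcccmcc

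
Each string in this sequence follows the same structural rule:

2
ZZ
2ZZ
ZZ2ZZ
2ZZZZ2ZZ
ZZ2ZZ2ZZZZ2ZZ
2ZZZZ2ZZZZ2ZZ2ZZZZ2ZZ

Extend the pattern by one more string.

ZZ2ZZ2ZZZZ2ZZ2ZZZZ2ZZZZ2ZZ2ZZZZ2ZZ

This is a Fibonacci-style word recurrence s(k) = s(k−2)·s(k−1): e.g. 2·ZZ = 2ZZ.
So term 8 is ZZ2ZZ2ZZZZ2ZZ·2ZZZZ2ZZZZ2ZZ2ZZZZ2ZZ.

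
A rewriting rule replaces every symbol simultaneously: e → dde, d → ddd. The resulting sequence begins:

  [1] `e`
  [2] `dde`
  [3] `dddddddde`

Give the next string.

Apply φ to dddddddde symbol by symbol: d→ddd, d→ddd, d→ddd, d→ddd, d→ddd, d→ddd, d→ddd, d→ddd, e→dde; joined: ddd ddd ddd ddd ddd ddd ddd ddd dde.

dddddddddddddddddddddddddde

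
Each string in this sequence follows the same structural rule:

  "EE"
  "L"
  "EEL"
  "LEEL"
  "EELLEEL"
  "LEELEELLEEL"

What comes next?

From term 3 onward, concatenate the second-to-last term with the last: EE·L = EEL, L·EEL = LEEL, …
Continuing: EELLEEL · LEELEELLEEL gives term 7.

EELLEELLEELEELLEEL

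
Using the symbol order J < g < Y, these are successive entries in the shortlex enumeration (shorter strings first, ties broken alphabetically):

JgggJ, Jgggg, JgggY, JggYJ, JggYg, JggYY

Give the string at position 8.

Continuing the enumeration 2 steps past JggYY: JggYY → JgYJJ → (answer).

JgYJg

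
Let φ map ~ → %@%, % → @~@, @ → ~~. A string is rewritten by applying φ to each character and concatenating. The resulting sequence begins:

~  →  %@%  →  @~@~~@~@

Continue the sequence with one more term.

~~%@%~~%@%%@%~~%@%~~

Expanding @~@~~@~@: @→~~, ~→%@%, @→~~, ~→%@%, ~→%@%, @→~~, ~→%@%, @→~~. Concatenated: ~~ %@% ~~ %@% %@% ~~ %@% ~~.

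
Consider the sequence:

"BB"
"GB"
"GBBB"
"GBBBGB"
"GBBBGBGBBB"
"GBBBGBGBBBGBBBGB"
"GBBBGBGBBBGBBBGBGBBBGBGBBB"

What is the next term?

GBBBGBGBBBGBBBGBGBBBGBGBBBGBBBGBGBBBGBBBGB

From term 3 onward, concatenate the last term with the second-to-last: GB·BB = GBBB, GBBB·GB = GBBBGB, …
Continuing: GBBBGBGBBBGBBBGBGBBBGBGBBB · GBBBGBGBBBGBBBGB gives term 8.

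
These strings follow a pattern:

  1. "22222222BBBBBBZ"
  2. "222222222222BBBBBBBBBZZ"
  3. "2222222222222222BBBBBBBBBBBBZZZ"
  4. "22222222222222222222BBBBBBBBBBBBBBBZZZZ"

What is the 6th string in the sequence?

Each string has the form 2^{4n} B^{3n} Z^{n-1}, where the shown terms are n = 2, 3, 4, 5.
Setting n = 7 gives 28, 21, 6 characters in each block.

2222222222222222222222222222BBBBBBBBBBBBBBBBBBBBBZZZZZZ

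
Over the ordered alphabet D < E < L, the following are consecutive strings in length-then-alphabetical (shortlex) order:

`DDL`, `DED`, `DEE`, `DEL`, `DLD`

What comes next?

DLE

Find the rightmost character of DLD below L, bump it to the next letter, and reset everything to its right to D.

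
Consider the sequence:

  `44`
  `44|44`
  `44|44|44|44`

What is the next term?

s(k+1) = s(k)·|·s(k) — each term doubles the last with '|' between the halves.
Doubling 44|44|44|44 with '|' between the halves:

44|44|44|44|44|44|44|44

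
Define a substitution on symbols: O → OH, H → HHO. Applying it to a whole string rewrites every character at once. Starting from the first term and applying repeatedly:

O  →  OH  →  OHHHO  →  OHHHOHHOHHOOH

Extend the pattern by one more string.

OHHHOHHOHHOOHHHOHHOOHHHOHHOOHOHHHO

φ(OHHHOHHOHHOOH) expands symbol-by-symbol to OH HHO HHO HHO OH HHO HHO OH HHO HHO OH OH HHO; joining the 13 pieces gives the next term.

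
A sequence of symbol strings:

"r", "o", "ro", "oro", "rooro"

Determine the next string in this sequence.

ororooro

From term 3 onward, concatenate the second-to-last term with the last: r·o = ro, o·ro = oro, …
So term 6 is oro·rooro.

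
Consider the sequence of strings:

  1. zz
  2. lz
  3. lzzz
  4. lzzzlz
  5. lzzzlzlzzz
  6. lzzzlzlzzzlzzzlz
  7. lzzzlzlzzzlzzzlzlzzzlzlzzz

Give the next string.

lzzzlzlzzzlzzzlzlzzzlzlzzzlzzzlzlzzzlzzzlz

Each term (from the third on) is the previous term followed by the one before it: term 3 = lz·zz = lzzz.
So term 8 is lzzzlzlzzzlzzzlzlzzzlzlzzz·lzzzlzlzzzlzzzlz.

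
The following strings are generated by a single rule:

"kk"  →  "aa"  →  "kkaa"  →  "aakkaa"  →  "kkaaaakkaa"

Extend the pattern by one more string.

aakkaakkaaaakkaa

From term 3 onward, concatenate the second-to-last term with the last: kk·aa = kkaa, aa·kkaa = aakkaa, …
The next term joins aakkaa and kkaaaakkaa.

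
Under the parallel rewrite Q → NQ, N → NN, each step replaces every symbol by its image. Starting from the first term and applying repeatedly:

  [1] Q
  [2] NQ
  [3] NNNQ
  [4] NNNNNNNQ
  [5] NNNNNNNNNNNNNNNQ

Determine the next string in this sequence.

Rewriting the 16 symbols of NNNNNNNNNNNNNNNQ one by one yields NN NN NN NN NN NN NN NN NN NN NN NN NN NN NN NQ; concatenated:

NNNNNNNNNNNNNNNNNNNNNNNNNNNNNNNQ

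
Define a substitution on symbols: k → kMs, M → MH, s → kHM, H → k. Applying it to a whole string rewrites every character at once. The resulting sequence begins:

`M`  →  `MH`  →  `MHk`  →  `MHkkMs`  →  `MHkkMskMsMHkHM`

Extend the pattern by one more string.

Applying the rule to each of the 14 symbols of MHkkMskMsMHkHM gives the pieces MH k kMs kMs MH kHM kMs MH kHM MH k kMs k MH, which concatenate to the answer.

MHkkMskMsMHkHMkMsMHkHMMHkkMskMH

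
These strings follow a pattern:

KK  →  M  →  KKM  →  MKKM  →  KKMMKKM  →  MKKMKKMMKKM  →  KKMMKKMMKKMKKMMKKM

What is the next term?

This is a Fibonacci-style word recurrence s(k) = s(k−2)·s(k−1): e.g. KK·M = KKM.
The next term joins MKKMKKMMKKM and KKMMKKMMKKMKKMMKKM.

MKKMKKMMKKMKKMMKKMMKKMKKMMKKM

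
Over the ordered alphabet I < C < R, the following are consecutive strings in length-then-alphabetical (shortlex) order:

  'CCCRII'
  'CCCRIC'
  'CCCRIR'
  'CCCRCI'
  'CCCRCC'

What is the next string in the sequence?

CCCRCR

The successor of CCCRCC increments the rightmost position that isn't already R and resets every position after it to I.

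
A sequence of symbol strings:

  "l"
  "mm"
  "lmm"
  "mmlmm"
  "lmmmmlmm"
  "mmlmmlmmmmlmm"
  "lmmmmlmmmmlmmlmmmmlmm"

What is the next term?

mmlmmlmmmmlmmlmmmmlmmmmlmmlmmmmlmm

This is a Fibonacci-style word recurrence s(k) = s(k−2)·s(k−1): e.g. l·mm = lmm.
Continuing: mmlmmlmmmmlmm · lmmmmlmmmmlmmlmmmmlmm gives term 8.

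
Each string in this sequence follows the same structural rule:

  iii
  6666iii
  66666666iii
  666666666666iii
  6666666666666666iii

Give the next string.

66666666666666666666iii

Each term is the previous one with 6666 prepended.
One more step from 6666666666666666iii gives the answer.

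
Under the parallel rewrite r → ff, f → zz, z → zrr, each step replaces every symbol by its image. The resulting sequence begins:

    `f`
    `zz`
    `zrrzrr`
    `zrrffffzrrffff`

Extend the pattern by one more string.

zrrffffzzzzzzzzzrrffffzzzzzzzz

Applying the rule to each of the 14 symbols of zrrffffzrrffff gives the pieces zrr ff ff zz zz zz zz zrr ff ff zz zz zz zz, which concatenate to the answer.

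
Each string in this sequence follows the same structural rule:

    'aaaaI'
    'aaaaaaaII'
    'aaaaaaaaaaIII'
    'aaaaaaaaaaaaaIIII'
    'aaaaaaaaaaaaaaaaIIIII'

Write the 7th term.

Each string has the form a^{3n+1} I^{n} (n = 1, 2, …).
For term 7, n = 7, so the run lengths are 22, 7.

aaaaaaaaaaaaaaaaaaaaaaIIIIIII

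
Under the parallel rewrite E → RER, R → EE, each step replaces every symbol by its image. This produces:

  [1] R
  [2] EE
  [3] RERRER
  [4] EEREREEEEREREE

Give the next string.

RERREREEREREERERRERRERREREEREREERERRER

φ(EEREREEEEREREE) expands symbol-by-symbol to RER RER EE RER EE RER RER RER RER EE RER EE RER RER; joining the 14 pieces gives the next term.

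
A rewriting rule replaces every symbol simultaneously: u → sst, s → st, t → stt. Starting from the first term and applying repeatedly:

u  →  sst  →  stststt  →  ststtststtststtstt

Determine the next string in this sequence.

Applying the rule to each of the 18 symbols of ststtststtststtstt gives the pieces st stt st stt stt st stt st stt stt st stt st stt stt st stt stt, which concatenate to the answer.

ststtststtsttststtststtsttststtststtsttststtstt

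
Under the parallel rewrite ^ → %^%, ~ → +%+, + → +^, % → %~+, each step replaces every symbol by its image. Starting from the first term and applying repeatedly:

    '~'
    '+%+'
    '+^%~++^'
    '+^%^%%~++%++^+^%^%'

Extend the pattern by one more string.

Rewriting the 18 symbols of +^%^%%~++%++^+^%^% one by one yields +^ %^% %~+ %^% %~+ %~+ +%+ +^ +^ %~+ +^ +^ %^% +^ %^% %~+ %^% %~+; concatenated:

+^%^%%~+%^%%~+%~++%++^+^%~++^+^%^%+^%^%%~+%^%%~+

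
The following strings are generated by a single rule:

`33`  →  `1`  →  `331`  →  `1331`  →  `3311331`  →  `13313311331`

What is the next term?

Each term (from the third on) is the two preceding terms concatenated in order: term 3 = 33·1 = 331.
The next term joins 3311331 and 13313311331.

331133113313311331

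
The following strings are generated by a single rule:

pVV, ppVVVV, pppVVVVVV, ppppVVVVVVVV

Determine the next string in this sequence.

pppppVVVVVVVVVV

Term n consists of n p's, followed by 2n V's (n = 1, 2, …).
For the next term, n = 5, so the run lengths are 5, 10.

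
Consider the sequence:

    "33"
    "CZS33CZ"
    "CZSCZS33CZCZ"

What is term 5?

Every step adds CZS to the front and CZ to the end of the previous string.
From CZSCZS33CZCZ, 2 further steps: CZSCZS33CZCZ → CZSCZSCZS33CZCZCZ → (answer).

CZSCZSCZSCZS33CZCZCZCZ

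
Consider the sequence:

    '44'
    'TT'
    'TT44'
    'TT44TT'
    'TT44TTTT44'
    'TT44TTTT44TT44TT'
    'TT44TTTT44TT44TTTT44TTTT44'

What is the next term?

TT44TTTT44TT44TTTT44TTTT44TT44TTTT44TT44TT

From term 3 onward, concatenate the last term with the second-to-last: TT·44 = TT44, TT44·TT = TT44TT, …
Continuing: TT44TTTT44TT44TTTT44TTTT44 · TT44TTTT44TT44TT gives term 8.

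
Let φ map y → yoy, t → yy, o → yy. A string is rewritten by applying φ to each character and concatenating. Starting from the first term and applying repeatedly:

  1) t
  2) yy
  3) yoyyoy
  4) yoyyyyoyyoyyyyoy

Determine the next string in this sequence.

Rewriting the 16 symbols of yoyyyyoyyoyyyyoy one by one yields yoy yy yoy yoy yoy yoy yy yoy yoy yy yoy yoy yoy yoy yy yoy; concatenated:

yoyyyyoyyoyyoyyoyyyyoyyoyyyyoyyoyyoyyoyyyyoy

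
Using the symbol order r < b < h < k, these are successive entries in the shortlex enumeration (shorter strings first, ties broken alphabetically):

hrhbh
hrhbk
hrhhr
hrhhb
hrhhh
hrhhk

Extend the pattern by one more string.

hrhkr

The successor of hrhhk increments the rightmost position that isn't already k and resets every position after it to r.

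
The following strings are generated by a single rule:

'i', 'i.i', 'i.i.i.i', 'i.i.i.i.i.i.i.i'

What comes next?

i.i.i.i.i.i.i.i.i.i.i.i.i.i.i.i

Every step duplicates the string with '.' between the halves.
So the next term is two copies of i.i.i.i.i.i.i.i with '.' between the halves.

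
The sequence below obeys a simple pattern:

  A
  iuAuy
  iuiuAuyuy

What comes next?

s(k+1) = iu·s(k)·uy, so each term gains iu as a prefix and uy as a suffix.
One more step from iuiuAuyuy gives the answer.

iuiuiuAuyuyuy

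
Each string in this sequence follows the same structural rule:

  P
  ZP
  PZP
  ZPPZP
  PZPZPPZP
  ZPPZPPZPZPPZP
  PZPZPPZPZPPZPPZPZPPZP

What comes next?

ZPPZPPZPZPPZPPZPZPPZPZPPZPPZPZPPZP

From term 3 onward, concatenate the second-to-last term with the last: P·ZP = PZP, ZP·PZP = ZPPZP, …
The next term joins ZPPZPPZPZPPZP and PZPZPPZPZPPZPPZPZPPZP.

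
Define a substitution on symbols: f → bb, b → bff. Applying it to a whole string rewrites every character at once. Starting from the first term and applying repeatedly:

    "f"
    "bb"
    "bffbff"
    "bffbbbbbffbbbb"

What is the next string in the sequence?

Rewriting the 14 symbols of bffbbbbbffbbbb one by one yields bff bb bb bff bff bff bff bff bb bb bff bff bff bff; concatenated:

bffbbbbbffbffbffbffbffbbbbbffbffbffbff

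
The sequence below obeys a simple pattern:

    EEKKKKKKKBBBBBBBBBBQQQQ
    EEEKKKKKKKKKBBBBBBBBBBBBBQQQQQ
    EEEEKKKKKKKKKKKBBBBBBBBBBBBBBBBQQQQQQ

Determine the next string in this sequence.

EEEEEKKKKKKKKKKKKKBBBBBBBBBBBBBBBBBBBQQQQQQQ

Term n consists of n-1 E's, followed by 2n+1 K's, followed by 3n+1 B's, followed by n+1 Q's, where the shown terms are n = 3, 4, 5.
For the next term, n = 6, so the run lengths are 5, 13, 19, 7.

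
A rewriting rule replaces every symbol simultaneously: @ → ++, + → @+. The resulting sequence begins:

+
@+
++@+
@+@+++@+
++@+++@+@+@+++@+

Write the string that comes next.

Replace each of the 16 characters of ++@+++@+@+@+++@+ in place — @+ @+ ++ @+ @+ @+ ++ @+ ++ @+ ++ @+ @+ @+ ++ @+ — and concatenate.

@+@+++@+@+@+++@+++@+++@+@+@+++@+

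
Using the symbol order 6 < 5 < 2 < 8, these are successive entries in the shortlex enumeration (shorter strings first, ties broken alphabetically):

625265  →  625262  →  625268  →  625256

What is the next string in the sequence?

The successor of 625256 increments the rightmost position that isn't already 8 and resets every position after it to 6.

625255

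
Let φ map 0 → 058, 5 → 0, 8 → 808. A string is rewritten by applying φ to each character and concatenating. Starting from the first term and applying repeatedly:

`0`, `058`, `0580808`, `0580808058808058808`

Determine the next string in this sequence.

φ(0580808058808058808) expands symbol-by-symbol to 058 0 808 058 808 058 808 058 0 808 808 058 808 058 0 808 808 058 808; joining the 19 pieces gives the next term.

058080805880805880805808088080588080580808808058808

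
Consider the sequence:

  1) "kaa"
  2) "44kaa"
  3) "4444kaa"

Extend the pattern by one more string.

Each term is the previous one with 44 prepended.
Applying this once more to 4444kaa:

444444kaa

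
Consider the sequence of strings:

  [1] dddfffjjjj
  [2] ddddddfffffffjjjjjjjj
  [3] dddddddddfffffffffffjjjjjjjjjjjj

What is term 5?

Each string has the form d^{3n} f^{4n-1} j^{4n} (n = 1, 2, …).
At n = 5 the blocks have lengths 15, 19, 20.

dddddddddddddddfffffffffffffffffffjjjjjjjjjjjjjjjjjjjj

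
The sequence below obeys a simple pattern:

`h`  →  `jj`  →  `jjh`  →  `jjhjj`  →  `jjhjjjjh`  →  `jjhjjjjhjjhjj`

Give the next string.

jjhjjjjhjjhjjjjhjjjjh

Each term (from the third on) is the previous term followed by the one before it: term 3 = jj·h = jjh.
Continuing: jjhjjjjhjjhjj · jjhjjjjh gives term 7.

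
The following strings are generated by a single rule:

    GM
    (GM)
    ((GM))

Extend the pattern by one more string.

Each term wraps the previous one in ( on the left and ) on the right.
So the next term is (·((GM))·).

(((GM)))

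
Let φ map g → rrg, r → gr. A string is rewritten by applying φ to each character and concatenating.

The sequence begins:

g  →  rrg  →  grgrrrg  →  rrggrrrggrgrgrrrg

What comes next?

grgrrrgrrggrgrgrrrgrrggrrrggrrrggrgrgrrrg

Applying the rule to each of the 17 symbols of rrggrrrggrgrgrrrg gives the pieces gr gr rrg rrg gr gr gr rrg rrg gr rrg gr rrg gr gr gr rrg, which concatenate to the answer.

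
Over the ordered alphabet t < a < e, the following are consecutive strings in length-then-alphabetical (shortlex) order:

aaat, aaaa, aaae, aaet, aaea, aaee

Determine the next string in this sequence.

Treat aaee as a base-3 numeral over the given alphabet and add one, carrying through any trailing e's.

aett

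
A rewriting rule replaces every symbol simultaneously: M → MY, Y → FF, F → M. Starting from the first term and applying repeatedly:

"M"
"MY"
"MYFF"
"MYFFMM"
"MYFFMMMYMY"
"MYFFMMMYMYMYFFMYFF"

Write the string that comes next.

MYFFMMMYMYMYFFMYFFMYFFMMMYFFMM

Applying the rule to each of the 18 symbols of MYFFMMMYMYMYFFMYFF gives the pieces MY FF M M MY MY MY FF MY FF MY FF M M MY FF M M, which concatenate to the answer.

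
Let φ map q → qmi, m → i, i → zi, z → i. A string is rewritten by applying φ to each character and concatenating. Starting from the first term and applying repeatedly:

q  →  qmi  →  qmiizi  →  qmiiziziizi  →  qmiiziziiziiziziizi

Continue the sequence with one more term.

Applying the rule to each of the 19 symbols of qmiiziziiziiziziizi gives the pieces qmi i zi zi i zi i zi zi i zi zi i zi i zi zi i zi, which concatenate to the answer.

qmiiziziiziiziziiziziiziiziziizi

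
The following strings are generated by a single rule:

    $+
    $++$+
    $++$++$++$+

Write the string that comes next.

$++$++$++$++$++$++$++$+

s(k+1) = s(k)·+·s(k) — each term doubles the last with '+' between the halves.
So the next term is two copies of $++$++$++$+ with '+' between the halves.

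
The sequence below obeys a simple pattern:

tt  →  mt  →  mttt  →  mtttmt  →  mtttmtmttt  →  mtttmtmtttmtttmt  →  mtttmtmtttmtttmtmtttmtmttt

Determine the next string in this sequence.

From term 3 onward, concatenate the last term with the second-to-last: mt·tt = mttt, mttt·mt = mtttmt, …
Continuing: mtttmtmtttmtttmtmtttmtmttt · mtttmtmtttmtttmt gives term 8.

mtttmtmtttmtttmtmtttmtmtttmtttmtmtttmtttmt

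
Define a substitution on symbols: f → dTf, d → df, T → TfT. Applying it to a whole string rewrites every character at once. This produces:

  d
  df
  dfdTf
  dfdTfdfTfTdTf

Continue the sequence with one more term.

dfdTfdfTfTdTfdfdTfTfTdTfTfTdfTfTdTf

φ(dfdTfdfTfTdTf) expands symbol-by-symbol to df dTf df TfT dTf df dTf TfT dTf TfT df TfT dTf; joining the 13 pieces gives the next term.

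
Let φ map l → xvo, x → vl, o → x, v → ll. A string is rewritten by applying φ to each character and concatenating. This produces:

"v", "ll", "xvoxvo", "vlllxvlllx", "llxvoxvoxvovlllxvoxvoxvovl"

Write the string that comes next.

Applying the rule to each of the 26 symbols of llxvoxvoxvovlllxvoxvoxvovl gives the pieces xvo xvo vl ll x vl ll x vl ll x ll xvo xvo xvo vl ll x vl ll x vl ll x ll xvo, which concatenate to the answer.

xvoxvovlllxvlllxvlllxllxvoxvoxvovlllxvlllxvlllxllxvo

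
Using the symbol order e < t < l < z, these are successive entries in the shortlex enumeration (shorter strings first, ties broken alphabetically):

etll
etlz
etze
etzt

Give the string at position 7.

elee

Continuing the enumeration 3 steps past etzt: etzt → etzl → etzz → (answer).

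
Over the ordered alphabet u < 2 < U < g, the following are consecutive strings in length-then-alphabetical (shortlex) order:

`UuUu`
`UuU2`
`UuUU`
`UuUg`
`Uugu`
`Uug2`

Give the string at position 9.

Stepping forward 3 times from Uug2: Uug2 → UugU → Uugg, then the target.

U2uu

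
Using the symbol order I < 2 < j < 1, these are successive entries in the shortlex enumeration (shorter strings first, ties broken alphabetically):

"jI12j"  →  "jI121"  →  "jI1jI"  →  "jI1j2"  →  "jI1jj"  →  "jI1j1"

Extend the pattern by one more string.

jI11I

Find the rightmost character of jI1j1 below 1, bump it to the next letter, and reset everything to its right to I.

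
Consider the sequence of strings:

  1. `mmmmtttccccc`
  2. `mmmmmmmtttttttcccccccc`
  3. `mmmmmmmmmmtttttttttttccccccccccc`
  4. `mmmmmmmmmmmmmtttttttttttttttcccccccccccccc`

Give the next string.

mmmmmmmmmmmmmmmmtttttttttttttttttttccccccccccccccccc

Each string has the form m^{3n+1} t^{4n-1} c^{3n+2} (n = 1, 2, …).
For the next term, n = 5, so the run lengths are 16, 19, 17.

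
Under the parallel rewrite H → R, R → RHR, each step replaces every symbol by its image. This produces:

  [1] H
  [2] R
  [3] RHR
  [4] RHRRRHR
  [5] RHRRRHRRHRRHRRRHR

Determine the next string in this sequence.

Rewriting the 17 symbols of RHRRRHRRHRRHRRRHR one by one yields RHR R RHR RHR RHR R RHR RHR R RHR RHR R RHR RHR RHR R RHR; concatenated:

RHRRRHRRHRRHRRRHRRHRRRHRRHRRRHRRHRRHRRRHR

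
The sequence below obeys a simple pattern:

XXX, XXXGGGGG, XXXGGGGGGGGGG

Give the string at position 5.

Every step adds GGGGG to the end: s(k+1) = s(k)·GGGGG.
From XXXGGGGGGGGGG, 2 further steps: XXXGGGGGGGGGG → XXXGGGGGGGGGGGGGGG → (answer).

XXXGGGGGGGGGGGGGGGGGGGG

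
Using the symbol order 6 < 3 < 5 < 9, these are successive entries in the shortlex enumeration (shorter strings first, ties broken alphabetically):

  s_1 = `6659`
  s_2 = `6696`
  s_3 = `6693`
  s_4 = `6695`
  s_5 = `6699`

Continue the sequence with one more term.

6366

Treat 6699 as a base-4 numeral over the given alphabet and add one, carrying through any trailing 9's.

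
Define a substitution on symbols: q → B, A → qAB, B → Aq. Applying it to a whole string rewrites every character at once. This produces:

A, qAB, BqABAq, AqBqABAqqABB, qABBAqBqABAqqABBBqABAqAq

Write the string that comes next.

Rewriting the 24 symbols of qABBAqBqABAqqABBBqABAqAq one by one yields B qAB Aq Aq qAB B Aq B qAB Aq qAB B B qAB Aq Aq Aq B qAB Aq qAB B qAB B; concatenated:

BqABAqAqqABBAqBqABAqqABBBqABAqAqAqBqABAqqABBqABB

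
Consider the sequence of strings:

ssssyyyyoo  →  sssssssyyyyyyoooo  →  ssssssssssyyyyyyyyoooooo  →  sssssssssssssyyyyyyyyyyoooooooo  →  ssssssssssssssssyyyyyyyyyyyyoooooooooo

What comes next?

Reading off run lengths: s runs 4, 7, 10, 13, 16; y runs 4, 6, 8, 10, 12; o runs 2, 4, 6, 8, 10 — each is linear in n (n = 1, 2, …).
At n = 6 the blocks have lengths 19, 14, 12.

sssssssssssssssssssyyyyyyyyyyyyyyoooooooooooo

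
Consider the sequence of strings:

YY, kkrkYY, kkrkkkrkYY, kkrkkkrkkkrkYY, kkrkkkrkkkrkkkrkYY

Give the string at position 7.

Every step adds kkrk at the front: s(k+1) = kkrk·s(k).
From kkrkkkrkkkrkkkrkYY, 2 further steps: kkrkkkrkkkrkkkrkYY → kkrkkkrkkkrkkkrkkkrkYY → (answer).

kkrkkkrkkkrkkkrkkkrkkkrkYY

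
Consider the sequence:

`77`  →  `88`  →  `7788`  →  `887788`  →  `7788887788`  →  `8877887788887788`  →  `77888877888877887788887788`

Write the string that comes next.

887788778888778877888877888877887788887788

From term 3 onward, concatenate the second-to-last term with the last: 77·88 = 7788, 88·7788 = 887788, …
So term 8 is 8877887788887788·77888877888877887788887788.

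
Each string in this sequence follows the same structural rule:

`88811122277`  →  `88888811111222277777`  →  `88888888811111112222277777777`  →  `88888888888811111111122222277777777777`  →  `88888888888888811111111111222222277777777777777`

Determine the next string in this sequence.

88888888888888888811111111111112222222277777777777777777

Reading off run lengths: 8 runs 3, 6, 9, 12, 15; 1 runs 3, 5, 7, 9, 11; 2 runs 3, 4, 5, 6, 7; 7 runs 2, 5, 8, 11, 14 — each is linear in n (n = 1, 2, …).
Setting n = 6 gives 18, 13, 8, 17 characters in each block.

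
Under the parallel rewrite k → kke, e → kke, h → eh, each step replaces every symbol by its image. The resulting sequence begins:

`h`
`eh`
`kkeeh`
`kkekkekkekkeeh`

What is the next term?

Replace each of the 14 characters of kkekkekkekkeeh in place — kke kke kke kke kke kke kke kke kke kke kke kke kke eh — and concatenate.

kkekkekkekkekkekkekkekkekkekkekkekkekkeeh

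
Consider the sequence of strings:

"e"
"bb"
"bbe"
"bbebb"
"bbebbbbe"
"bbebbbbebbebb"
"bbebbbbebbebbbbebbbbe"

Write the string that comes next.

From term 3 onward, concatenate the last term with the second-to-last: bb·e = bbe, bbe·bb = bbebb, …
So term 8 is bbebbbbebbebbbbebbbbe·bbebbbbebbebb.

bbebbbbebbebbbbebbbbebbebbbbebbebb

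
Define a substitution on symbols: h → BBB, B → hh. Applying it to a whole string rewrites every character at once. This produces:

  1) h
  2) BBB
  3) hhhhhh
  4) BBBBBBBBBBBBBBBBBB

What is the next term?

hhhhhhhhhhhhhhhhhhhhhhhhhhhhhhhhhhhh

Replace each of the 18 characters of BBBBBBBBBBBBBBBBBB in place — hh hh hh hh hh hh hh hh hh hh hh hh hh hh hh hh hh hh — and concatenate.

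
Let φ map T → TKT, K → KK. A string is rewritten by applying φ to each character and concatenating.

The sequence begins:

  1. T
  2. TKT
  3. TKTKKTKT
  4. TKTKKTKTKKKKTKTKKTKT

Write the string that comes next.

Applying the rule to each of the 20 symbols of TKTKKTKTKKKKTKTKKTKT gives the pieces TKT KK TKT KK KK TKT KK TKT KK KK KK KK TKT KK TKT KK KK TKT KK TKT, which concatenate to the answer.

TKTKKTKTKKKKTKTKKTKTKKKKKKKKTKTKKTKTKKKKTKTKKTKT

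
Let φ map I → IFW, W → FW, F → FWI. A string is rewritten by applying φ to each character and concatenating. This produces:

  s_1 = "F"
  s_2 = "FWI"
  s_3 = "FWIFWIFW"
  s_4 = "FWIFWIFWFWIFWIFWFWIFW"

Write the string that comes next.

FWIFWIFWFWIFWIFWFWIFWFWIFWIFWFWIFWIFWFWIFWFWIFWIFWFWIFW

φ(FWIFWIFWFWIFWIFWFWIFW) expands symbol-by-symbol to FWI FW IFW FWI FW IFW FWI FW FWI FW IFW FWI FW IFW FWI FW FWI FW IFW FWI FW; joining the 21 pieces gives the next term.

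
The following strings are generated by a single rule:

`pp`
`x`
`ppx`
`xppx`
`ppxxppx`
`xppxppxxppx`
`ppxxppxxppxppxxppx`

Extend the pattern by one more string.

This is a Fibonacci-style word recurrence s(k) = s(k−2)·s(k−1): e.g. pp·x = ppx.
So term 8 is xppxppxxppx·ppxxppxxppxppxxppx.

xppxppxxppxppxxppxxppxppxxppx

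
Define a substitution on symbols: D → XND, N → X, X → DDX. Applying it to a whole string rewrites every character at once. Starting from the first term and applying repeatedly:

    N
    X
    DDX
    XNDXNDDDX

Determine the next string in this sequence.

Apply φ to XNDXNDDDX symbol by symbol: X→DDX, N→X, D→XND, X→DDX, N→X, D→XND, D→XND, D→XND, X→DDX; joined: DDX X XND DDX X XND XND XND DDX.

DDXXXNDDDXXXNDXNDXNDDDX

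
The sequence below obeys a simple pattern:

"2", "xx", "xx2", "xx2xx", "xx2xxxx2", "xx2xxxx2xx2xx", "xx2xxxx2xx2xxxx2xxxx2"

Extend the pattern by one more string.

Each term (from the third on) is the previous term followed by the one before it: term 3 = xx·2 = xx2.
The next term joins xx2xxxx2xx2xxxx2xxxx2 and xx2xxxx2xx2xx.

xx2xxxx2xx2xxxx2xxxx2xx2xxxx2xx2xx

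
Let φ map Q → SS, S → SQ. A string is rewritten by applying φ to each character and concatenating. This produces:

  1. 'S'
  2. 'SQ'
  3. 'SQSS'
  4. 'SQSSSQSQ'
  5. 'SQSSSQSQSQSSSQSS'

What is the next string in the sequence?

φ(SQSSSQSQSQSSSQSS) expands symbol-by-symbol to SQ SS SQ SQ SQ SS SQ SS SQ SS SQ SQ SQ SS SQ SQ; joining the 16 pieces gives the next term.

SQSSSQSQSQSSSQSSSQSSSQSQSQSSSQSQ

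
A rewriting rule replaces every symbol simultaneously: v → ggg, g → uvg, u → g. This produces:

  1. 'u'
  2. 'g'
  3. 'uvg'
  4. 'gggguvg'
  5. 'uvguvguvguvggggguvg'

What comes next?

Replace each of the 19 characters of uvguvguvguvggggguvg in place — g ggg uvg g ggg uvg g ggg uvg g ggg uvg uvg uvg uvg uvg g ggg uvg — and concatenate.

gggguvggggguvggggguvggggguvguvguvguvguvggggguvg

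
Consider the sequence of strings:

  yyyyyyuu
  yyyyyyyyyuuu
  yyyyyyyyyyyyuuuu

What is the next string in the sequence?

yyyyyyyyyyyyyyyuuuuu

Term n consists of 3n y's, followed by n u's, where the shown terms are n = 2, 3, 4.
For the next term, n = 5, so the run lengths are 15, 5.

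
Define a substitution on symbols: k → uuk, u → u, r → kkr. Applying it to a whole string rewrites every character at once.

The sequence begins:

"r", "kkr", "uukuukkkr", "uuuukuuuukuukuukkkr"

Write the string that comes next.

φ(uuuukuuuukuukuukkkr) expands symbol-by-symbol to u u u u uuk u u u u uuk u u uuk u u uuk uuk uuk kkr; joining the 19 pieces gives the next term.

uuuuuukuuuuuukuuuukuuuukuukuukkkr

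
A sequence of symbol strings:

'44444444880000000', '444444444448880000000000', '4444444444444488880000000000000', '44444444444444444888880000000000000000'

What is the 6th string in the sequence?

4444444444444444444444488888880000000000000000000000

The n-th term is 3n+2 4's then n 8's then 3n+1 0's, where the shown terms are n = 2, 3, 4, 5.
Setting n = 7 gives 23, 7, 22 characters in each block.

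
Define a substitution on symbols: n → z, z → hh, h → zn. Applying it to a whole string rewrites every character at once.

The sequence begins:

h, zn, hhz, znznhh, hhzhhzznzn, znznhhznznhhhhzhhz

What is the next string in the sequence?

φ(znznhhznznhhhhzhhz) expands symbol-by-symbol to hh z hh z zn zn hh z hh z zn zn zn zn hh zn zn hh; joining the 18 pieces gives the next term.

hhzhhzznznhhzhhzznznznznhhznznhh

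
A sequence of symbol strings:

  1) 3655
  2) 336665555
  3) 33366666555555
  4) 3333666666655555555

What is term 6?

Reading off run lengths: 3 runs 1, 2, 3, 4; 6 runs 1, 3, 5, 7; 5 runs 2, 4, 6, 8 — each is linear in n (n = 1, 2, …).
At n = 6 the blocks have lengths 6, 11, 12.

33333366666666666555555555555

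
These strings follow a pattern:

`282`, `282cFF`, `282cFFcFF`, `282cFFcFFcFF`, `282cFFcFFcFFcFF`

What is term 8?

The strings grow by a fixed suffix cFF each time.
From 282cFFcFFcFFcFF, 3 further steps: 282cFFcFFcFFcFF → 282cFFcFFcFFcFFcFF → 282cFFcFFcFFcFFcFFcFF → (answer).

282cFFcFFcFFcFFcFFcFFcFF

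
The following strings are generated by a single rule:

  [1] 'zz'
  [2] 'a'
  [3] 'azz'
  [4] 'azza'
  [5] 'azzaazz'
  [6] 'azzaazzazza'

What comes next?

From term 3 onward, concatenate the last term with the second-to-last: a·zz = azz, azz·a = azza, …
Continuing: azzaazzazza · azzaazz gives term 7.

azzaazzazzaazzaazz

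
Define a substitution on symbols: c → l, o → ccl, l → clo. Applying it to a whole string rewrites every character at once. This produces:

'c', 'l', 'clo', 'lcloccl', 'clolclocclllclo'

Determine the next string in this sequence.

Rewriting the 15 symbols of clolclocclllclo one by one yields l clo ccl clo l clo ccl l l clo clo clo l clo ccl; concatenated:

lclocclclolclocclllclocloclolcloccl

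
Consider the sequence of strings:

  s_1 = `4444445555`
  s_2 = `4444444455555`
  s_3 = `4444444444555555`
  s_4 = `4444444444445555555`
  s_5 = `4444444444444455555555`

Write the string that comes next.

4444444444444444555555555

Each string has the form 4^{2n+2} 5^{n+2}, where the shown terms are n = 2, 3, 4, 5, 6.
For the next term, n = 7, so the run lengths are 16, 9.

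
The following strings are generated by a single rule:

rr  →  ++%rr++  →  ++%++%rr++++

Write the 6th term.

++%++%++%++%++%rr++++++++++

Each term wraps the previous one in ++% on the left and ++ on the right.
From ++%++%rr++++, 3 further steps: ++%++%rr++++ → ++%++%++%rr++++++ → ++%++%++%++%rr++++++++ → (answer).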